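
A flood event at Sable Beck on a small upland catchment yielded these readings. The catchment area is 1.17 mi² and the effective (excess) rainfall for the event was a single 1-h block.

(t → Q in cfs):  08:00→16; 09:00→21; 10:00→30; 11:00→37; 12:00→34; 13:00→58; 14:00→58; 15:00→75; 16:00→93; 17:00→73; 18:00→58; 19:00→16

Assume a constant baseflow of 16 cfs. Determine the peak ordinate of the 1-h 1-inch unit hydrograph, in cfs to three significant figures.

U_p ≈ 154 cfs

Direct runoff: 0.0, 5.0, 14.0, 21.0, 18.0, 42.0, 42.0, 59.0, 77.0, 57.0, 42.0, 0.0 cfs; ΣQ_DR = 377.0 cfs, peak = 77.0 cfs.
Runoff depth d = ΣQ_DR·Δt / A = 377.0 × 3600 / (1.17 mi²) = 0.4993 in.
The 1-inch UH is the DRH scaled by (1 in)/d, so U_p = 77.0 × 1/0.4993 = 154 cfs.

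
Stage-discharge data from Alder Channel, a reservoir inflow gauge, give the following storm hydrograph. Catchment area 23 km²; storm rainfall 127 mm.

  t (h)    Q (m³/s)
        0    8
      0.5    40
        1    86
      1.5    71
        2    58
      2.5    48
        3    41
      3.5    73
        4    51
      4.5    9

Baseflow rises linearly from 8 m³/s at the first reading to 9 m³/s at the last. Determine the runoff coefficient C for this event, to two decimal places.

ΣQ_DR = 400.0 m³/s; V = ΣQ_DR·Δt = 7.200 × 10^5 m³.
Runoff depth d = V / A = 31.30 mm.
C = d / P = 31.30 / 127 = 0.25.

C ≈ 0.25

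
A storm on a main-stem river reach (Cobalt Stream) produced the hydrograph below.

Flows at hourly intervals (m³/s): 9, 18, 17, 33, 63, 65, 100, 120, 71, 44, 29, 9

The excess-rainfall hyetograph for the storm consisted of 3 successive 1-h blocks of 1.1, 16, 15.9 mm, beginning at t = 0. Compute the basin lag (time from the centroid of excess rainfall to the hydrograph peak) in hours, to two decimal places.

t_L ≈ 5.05 h

Centroid of excess rainfall: t_c = Σ P_i·t̄_i / ΣP_i = 1.9485 h (block centres at 0.5, 1.5, 2.5 h).
Hydrograph peak occurs at t = 7 h, so basin lag t_L = 7 − 1.9485 = 5.05 h.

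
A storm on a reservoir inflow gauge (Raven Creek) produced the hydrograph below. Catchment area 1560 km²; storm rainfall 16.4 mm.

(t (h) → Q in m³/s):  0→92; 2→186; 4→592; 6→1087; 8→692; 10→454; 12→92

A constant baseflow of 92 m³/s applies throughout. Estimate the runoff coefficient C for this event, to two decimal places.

ΣQ_DR = 2551 m³/s; V = ΣQ_DR·Δt = 1.837 × 10^7 m³.
Runoff depth d = V / A = 11.77 mm.
C = d / P = 11.77 / 16.4 = 0.72.

C ≈ 0.72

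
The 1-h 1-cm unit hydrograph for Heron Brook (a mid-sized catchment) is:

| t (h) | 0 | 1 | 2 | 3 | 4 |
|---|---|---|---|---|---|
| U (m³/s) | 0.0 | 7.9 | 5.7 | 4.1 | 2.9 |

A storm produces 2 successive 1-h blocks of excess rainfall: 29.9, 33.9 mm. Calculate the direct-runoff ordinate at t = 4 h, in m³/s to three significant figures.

Q ≈ 22.6 m³/s

By discrete convolution, Q_j = Σ (P_i / 10 mm) · U_{j−i}.
At t = 4 h (j=4): Q = (29.9/10)·2.9 + (33.9/10)·4.1 = 22.6 m³/s.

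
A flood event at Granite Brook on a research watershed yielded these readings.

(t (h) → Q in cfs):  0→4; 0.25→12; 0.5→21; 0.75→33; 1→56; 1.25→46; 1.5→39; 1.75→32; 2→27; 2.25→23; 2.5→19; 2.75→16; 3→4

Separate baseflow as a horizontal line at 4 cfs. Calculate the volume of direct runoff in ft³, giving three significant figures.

V ≈ 2.52 × 10^5 ft³

Direct-runoff ordinates (Q − Q_b): 0.0, 8.0, 17.0, 29.0, 52.0, 42.0, 35.0, 28.0, 23.0, 19.0, 15.0, 12.0, 0.0 cfs.
ΣQ_DR = 280.0 cfs.
With Δt = 0.25 h = 900 s, V = ΣQ_DR · Δt = 280.0 × 900 = 2.52 × 10^5 ft³.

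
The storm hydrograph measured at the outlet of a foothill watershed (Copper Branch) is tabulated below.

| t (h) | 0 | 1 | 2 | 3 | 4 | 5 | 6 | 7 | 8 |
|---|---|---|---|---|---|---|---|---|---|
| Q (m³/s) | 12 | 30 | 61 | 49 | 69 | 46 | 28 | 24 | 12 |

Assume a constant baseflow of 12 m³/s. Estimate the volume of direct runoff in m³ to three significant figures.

Direct-runoff ordinates (Q − Q_b): 0.0, 18.0, 49.0, 37.0, 57.0, 34.0, 16.0, 12.0, 0.0 m³/s.
ΣQ_DR = 223.0 m³/s.
With Δt = 1 h = 3600 s, V = ΣQ_DR · Δt = 223.0 × 3600 = 8.03 × 10^5 m³.

V ≈ 8.03 × 10^5 m³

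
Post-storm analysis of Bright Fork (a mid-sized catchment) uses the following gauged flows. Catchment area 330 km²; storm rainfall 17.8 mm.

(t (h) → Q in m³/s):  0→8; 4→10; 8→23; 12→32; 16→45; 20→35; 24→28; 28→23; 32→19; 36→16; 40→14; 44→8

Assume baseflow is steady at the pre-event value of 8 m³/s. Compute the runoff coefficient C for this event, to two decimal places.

C ≈ 0.40

ΣQ_DR = 165.0 m³/s; V = ΣQ_DR·Δt = 2.376 × 10^6 m³.
Runoff depth d = V / A = 7.200 mm.
C = d / P = 7.200 / 17.8 = 0.40.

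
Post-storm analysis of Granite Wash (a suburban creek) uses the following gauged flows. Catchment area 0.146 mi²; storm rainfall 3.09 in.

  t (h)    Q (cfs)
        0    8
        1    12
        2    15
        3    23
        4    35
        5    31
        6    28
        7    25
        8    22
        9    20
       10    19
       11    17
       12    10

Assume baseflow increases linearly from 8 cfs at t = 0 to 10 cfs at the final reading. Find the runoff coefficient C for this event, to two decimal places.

ΣQ_DR = 148.0 cfs; V = ΣQ_DR·Δt = 5.328 × 10^5 ft³.
Runoff depth d = V / A = 1.571 in.
C = d / P = 1.571 / 3.09 = 0.51.

C ≈ 0.51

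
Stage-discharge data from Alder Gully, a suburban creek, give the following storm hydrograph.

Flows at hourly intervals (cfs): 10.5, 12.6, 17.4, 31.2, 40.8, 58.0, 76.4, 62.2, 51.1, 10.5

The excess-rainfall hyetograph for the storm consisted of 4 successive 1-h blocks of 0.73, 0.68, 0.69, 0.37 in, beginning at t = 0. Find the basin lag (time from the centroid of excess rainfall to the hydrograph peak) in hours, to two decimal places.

Centroid of excess rainfall: t_c = Σ P_i·t̄_i / ΣP_i = 1.7834 h (block centres at 0.5, 1.5, 2.5, 3.5 h).
Hydrograph peak occurs at t = 6 h, so basin lag t_L = 6 − 1.7834 = 4.22 h.

t_L ≈ 4.22 h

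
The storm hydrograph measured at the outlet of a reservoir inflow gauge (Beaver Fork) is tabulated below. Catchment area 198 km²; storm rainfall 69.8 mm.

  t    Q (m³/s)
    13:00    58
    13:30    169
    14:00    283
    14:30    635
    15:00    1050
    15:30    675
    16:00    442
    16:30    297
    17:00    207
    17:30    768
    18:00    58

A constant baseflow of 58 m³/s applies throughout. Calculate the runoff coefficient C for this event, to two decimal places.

ΣQ_DR = 4004 m³/s; V = ΣQ_DR·Δt = 7.207 × 10^6 m³.
Runoff depth d = V / A = 36.40 mm.
C = d / P = 36.40 / 69.8 = 0.52.

C ≈ 0.52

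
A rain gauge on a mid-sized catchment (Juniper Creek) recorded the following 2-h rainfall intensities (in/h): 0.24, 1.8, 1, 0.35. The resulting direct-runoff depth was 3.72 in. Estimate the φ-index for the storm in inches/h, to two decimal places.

φ ≈ 0.47 in/h

Only the 2 blocks with intensity above φ contribute runoff: 1.8, 1 in/h.
Σ(I−φ)·Δt = d  ⇒  (1.8+1 − 2φ)·2 = 3.72
φ = (2.800 − 3.72/2) / 2 = 0.47 in/h.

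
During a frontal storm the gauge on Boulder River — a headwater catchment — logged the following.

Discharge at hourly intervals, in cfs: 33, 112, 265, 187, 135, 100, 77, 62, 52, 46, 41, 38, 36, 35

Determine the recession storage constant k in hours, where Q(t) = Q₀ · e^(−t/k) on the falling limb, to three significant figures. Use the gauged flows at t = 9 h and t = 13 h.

On the falling limb, Q drops from 46 to 35 cfs between t = 9 h and t = 13 h (Δt = 4 h).
k = −Δt / ln(Q₂/Q₁) = −4 / ln(35/46) = 14.6 h.

k ≈ 14.6 h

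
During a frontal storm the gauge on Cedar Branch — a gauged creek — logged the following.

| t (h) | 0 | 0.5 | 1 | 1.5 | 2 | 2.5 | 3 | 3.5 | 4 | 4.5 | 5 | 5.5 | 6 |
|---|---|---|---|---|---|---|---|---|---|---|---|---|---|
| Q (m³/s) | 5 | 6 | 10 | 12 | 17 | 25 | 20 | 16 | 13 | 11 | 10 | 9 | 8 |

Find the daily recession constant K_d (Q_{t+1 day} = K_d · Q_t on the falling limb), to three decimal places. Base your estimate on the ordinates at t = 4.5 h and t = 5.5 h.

K_d ≈ 0.008

Between t = 4.5 h and t = 5.5 h the flow falls from 11 to 9 m³/s over 2×0.5 h = 1 h.
Per-interval ratio K = (9/11)^(1/2) = 0.9045; K_d = K^(24/0.5) = 0.008.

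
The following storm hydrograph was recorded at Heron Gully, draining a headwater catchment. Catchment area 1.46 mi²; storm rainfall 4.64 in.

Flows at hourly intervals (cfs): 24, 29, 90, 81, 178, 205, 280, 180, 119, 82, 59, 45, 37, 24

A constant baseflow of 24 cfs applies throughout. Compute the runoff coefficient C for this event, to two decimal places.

C ≈ 0.25

ΣQ_DR = 1097 cfs; V = ΣQ_DR·Δt = 3.949 × 10^6 ft³.
Runoff depth d = V / A = 1.164 in.
C = d / P = 1.164 / 4.64 = 0.25.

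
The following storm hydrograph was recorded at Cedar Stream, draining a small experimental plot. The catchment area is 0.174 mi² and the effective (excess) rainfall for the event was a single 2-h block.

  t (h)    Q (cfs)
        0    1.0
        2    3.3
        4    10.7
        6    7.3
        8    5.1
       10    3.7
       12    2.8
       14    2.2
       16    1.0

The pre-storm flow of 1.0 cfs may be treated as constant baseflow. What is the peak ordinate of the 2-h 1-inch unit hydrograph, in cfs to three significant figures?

U_p ≈ 19.4 cfs

Direct runoff: 0.0, 2.3, 9.7, 6.3, 4.1, 2.7, 1.8, 1.2, 0.0 cfs; ΣQ_DR = 28.10 cfs, peak = 9.7 cfs.
Runoff depth d = ΣQ_DR·Δt / A = 28.10 × 7200 / (0.174 mi²) = 0.5005 in.
The 1-inch UH is the DRH scaled by (1 in)/d, so U_p = 9.7 × 1/0.5005 = 19.4 cfs.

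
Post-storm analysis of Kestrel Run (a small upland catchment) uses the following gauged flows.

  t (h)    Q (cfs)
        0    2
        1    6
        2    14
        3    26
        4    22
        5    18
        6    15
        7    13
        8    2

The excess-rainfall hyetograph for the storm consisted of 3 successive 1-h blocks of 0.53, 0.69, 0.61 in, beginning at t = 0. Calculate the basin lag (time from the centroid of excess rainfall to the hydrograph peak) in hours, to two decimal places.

Centroid of excess rainfall: t_c = Σ P_i·t̄_i / ΣP_i = 1.5437 h (block centres at 0.5, 1.5, 2.5 h).
Hydrograph peak occurs at t = 3 h, so basin lag t_L = 3 − 1.5437 = 1.46 h.

t_L ≈ 1.46 h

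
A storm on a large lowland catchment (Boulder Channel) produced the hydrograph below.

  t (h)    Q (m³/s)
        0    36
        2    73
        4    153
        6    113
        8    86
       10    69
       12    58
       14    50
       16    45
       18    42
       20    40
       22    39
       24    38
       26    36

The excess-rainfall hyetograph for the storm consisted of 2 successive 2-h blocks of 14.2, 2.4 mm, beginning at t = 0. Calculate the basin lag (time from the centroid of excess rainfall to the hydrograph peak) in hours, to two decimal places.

t_L ≈ 2.71 h

Centroid of excess rainfall: t_c = Σ P_i·t̄_i / ΣP_i = 1.2892 h (block centres at 1, 3 h).
Hydrograph peak occurs at t = 4 h, so basin lag t_L = 4 − 1.2892 = 2.71 h.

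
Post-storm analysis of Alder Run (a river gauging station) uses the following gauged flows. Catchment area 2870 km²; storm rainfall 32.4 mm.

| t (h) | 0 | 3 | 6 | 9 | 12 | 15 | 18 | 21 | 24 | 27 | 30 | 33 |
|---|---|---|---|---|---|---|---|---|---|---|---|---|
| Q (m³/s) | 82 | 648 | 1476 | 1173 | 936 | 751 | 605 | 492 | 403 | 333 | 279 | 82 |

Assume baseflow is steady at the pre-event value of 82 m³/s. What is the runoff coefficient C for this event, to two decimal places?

C ≈ 0.73

ΣQ_DR = 6276 m³/s; V = ΣQ_DR·Δt = 6.778 × 10^7 m³.
Runoff depth d = V / A = 23.62 mm.
C = d / P = 23.62 / 32.4 = 0.73.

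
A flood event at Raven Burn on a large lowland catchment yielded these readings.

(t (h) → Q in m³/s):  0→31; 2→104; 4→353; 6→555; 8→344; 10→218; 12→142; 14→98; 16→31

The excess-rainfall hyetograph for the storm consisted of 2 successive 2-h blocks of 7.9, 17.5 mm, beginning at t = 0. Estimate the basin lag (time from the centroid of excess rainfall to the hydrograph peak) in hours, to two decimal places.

Centroid of excess rainfall: t_c = Σ P_i·t̄_i / ΣP_i = 2.3780 h (block centres at 1, 3 h).
Hydrograph peak occurs at t = 6 h, so basin lag t_L = 6 − 2.3780 = 3.62 h.

t_L ≈ 3.62 h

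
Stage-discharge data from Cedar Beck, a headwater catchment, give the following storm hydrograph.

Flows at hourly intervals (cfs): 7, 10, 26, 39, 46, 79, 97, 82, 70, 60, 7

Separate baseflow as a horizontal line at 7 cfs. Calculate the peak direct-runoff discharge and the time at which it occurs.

Subtracting baseflow gives direct-runoff ordinates: 0.0, 3.0, 19.0, 32.0, 39.0, 72.0, 90.0, 75.0, 63.0, 53.0, 0.0 cfs.
The maximum is 90.0 cfs, occurring at the reading for t = 6 h.

Q_p = 90.0 cfs at t = 6 h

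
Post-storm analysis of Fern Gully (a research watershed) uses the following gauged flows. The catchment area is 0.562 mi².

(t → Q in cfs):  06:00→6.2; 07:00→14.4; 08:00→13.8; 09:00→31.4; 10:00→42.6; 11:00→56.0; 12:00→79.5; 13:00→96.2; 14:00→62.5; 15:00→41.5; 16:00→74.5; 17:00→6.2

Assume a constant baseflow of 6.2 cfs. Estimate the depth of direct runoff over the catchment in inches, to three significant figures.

d ≈ 1.24 in

Direct runoff: 0.0, 8.2, 7.6, 25.2, 36.4, 49.8, 73.3, 90.0, 56.3, 35.3, 68.3, 0.0 cfs; ΣQ_DR = 450.4 cfs.
V = ΣQ_DR · Δt = 450.4 × 3600 s = 1.621 × 10^6 ft³.
Over A = 0.562 mi², depth = V / A = 1.24 in.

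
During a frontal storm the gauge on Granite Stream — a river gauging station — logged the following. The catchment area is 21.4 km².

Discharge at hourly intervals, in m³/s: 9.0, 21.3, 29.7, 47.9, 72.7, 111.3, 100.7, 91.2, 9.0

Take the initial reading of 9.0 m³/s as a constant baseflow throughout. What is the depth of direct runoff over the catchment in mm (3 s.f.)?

d ≈ 69.3 mm

Direct runoff: 0.0, 12.3, 20.7, 38.9, 63.7, 102.3, 91.7, 82.2, 0.0 m³/s; ΣQ_DR = 411.8 m³/s.
V = ΣQ_DR · Δt = 411.8 × 3600 s = 1.482 × 10^6 m³.
Over A = 21.4 km², depth = V / A = 69.3 mm.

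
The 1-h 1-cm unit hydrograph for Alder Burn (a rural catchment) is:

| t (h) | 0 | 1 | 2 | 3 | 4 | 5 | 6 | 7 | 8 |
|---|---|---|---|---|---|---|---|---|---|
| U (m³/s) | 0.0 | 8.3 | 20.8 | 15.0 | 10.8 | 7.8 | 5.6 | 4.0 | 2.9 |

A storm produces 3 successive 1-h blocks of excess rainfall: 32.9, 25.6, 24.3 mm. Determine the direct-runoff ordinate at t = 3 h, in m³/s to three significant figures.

By discrete convolution, Q_j = Σ (P_i / 10 mm) · U_{j−i}.
At t = 3 h (j=3): Q = (32.9/10)·15.0 + (25.6/10)·20.8 + (24.3/10)·8.3 = 123 m³/s.

Q ≈ 123 m³/s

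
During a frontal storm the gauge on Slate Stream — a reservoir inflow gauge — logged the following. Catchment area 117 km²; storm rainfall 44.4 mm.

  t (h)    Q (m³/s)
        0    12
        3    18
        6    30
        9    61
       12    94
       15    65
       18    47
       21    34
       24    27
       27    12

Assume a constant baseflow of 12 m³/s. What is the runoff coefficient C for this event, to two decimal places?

ΣQ_DR = 280.0 m³/s; V = ΣQ_DR·Δt = 3.024 × 10^6 m³.
Runoff depth d = V / A = 25.85 mm.
C = d / P = 25.85 / 44.4 = 0.58.

C ≈ 0.58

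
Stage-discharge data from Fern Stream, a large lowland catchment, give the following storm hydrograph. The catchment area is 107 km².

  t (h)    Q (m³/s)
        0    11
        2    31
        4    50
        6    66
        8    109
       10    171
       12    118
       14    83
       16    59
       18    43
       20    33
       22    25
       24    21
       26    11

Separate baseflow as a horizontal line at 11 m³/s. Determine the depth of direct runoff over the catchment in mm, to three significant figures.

Direct runoff: 0.0, 20.0, 39.0, 55.0, 98.0, 160.0, 107.0, 72.0, 48.0, 32.0, 22.0, 14.0, 10.0, 0.0 m³/s; ΣQ_DR = 677.0 m³/s.
V = ΣQ_DR · Δt = 677.0 × 7200 s = 4.874 × 10^6 m³.
Over A = 107 km², depth = V / A = 45.6 mm.

d ≈ 45.6 mm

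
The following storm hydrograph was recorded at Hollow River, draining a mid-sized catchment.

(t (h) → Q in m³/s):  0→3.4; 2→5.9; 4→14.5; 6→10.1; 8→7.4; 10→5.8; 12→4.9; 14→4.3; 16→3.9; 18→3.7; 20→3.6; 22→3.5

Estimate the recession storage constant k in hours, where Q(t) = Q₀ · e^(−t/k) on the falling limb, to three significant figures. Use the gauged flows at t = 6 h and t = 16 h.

On the falling limb, Q drops from 10.1 to 3.9 m³/s between t = 6 h and t = 16 h (Δt = 10 h).
k = −Δt / ln(Q₂/Q₁) = −10 / ln(3.9/10.1) = 10.5 h.

k ≈ 10.5 h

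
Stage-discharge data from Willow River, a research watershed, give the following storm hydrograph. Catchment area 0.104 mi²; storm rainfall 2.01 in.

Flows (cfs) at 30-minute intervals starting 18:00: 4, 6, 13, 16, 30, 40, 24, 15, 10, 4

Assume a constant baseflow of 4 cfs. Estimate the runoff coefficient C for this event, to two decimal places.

C ≈ 0.45

ΣQ_DR = 122.0 cfs; V = ΣQ_DR·Δt = 2.196 × 10^5 ft³.
Runoff depth d = V / A = 0.9089 in.
C = d / P = 0.9089 / 2.01 = 0.45.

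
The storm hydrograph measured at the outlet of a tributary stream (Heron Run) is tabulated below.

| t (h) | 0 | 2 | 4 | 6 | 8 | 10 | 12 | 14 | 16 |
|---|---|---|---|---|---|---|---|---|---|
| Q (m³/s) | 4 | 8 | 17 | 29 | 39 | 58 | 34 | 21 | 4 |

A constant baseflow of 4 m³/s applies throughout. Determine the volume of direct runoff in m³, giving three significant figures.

V ≈ 1.28 × 10^6 m³

Direct-runoff ordinates (Q − Q_b): 0.0, 4.0, 13.0, 25.0, 35.0, 54.0, 30.0, 17.0, 0.0 m³/s.
ΣQ_DR = 178.0 m³/s.
With Δt = 2 h = 7200 s, V = ΣQ_DR · Δt = 178.0 × 7200 = 1.28 × 10^6 m³.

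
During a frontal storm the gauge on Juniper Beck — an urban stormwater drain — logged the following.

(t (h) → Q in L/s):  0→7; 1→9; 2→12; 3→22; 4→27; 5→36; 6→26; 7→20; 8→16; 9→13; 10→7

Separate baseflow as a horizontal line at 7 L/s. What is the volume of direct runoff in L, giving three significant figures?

Direct-runoff ordinates (Q − Q_b): 0.0, 2.0, 5.0, 15.0, 20.0, 29.0, 19.0, 13.0, 9.0, 6.0, 0.0 L/s.
ΣQ_DR = 118.0 L/s.
With Δt = 1 h = 3600 s, V = ΣQ_DR · Δt = 118.0 × 3600 = 4.25 × 10^5 L.

V ≈ 4.25 × 10^5 L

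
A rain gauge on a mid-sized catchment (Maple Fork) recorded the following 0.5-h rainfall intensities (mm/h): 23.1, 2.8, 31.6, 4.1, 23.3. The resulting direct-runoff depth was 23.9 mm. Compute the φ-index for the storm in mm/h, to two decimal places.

Only the 3 blocks with intensity above φ contribute runoff: 23.1, 31.6, 23.3 mm/h.
Σ(I−φ)·Δt = d  ⇒  (23.1+31.6+23.3 − 3φ)·0.5 = 23.9
φ = (78.00 − 23.9/0.5) / 3 = 10.07 mm/h.

φ ≈ 10.07 mm/h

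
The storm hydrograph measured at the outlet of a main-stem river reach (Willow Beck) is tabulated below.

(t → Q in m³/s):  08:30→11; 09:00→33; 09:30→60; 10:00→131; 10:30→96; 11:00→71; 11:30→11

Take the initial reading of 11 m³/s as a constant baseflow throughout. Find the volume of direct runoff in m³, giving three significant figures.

V ≈ 6.05 × 10^5 m³

Direct-runoff ordinates (Q − Q_b): 0.0, 22.0, 49.0, 120.0, 85.0, 60.0, 0.0 m³/s.
ΣQ_DR = 336.0 m³/s.
With Δt = 0.5 h = 1800 s, V = ΣQ_DR · Δt = 336.0 × 1800 = 6.05 × 10^5 m³.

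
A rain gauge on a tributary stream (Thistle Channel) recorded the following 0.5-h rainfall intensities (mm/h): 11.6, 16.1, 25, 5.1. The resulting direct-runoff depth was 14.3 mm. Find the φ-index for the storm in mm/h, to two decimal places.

Only the 3 blocks with intensity above φ contribute runoff: 11.6, 16.1, 25 mm/h.
Σ(I−φ)·Δt = d  ⇒  (11.6+16.1+25 − 3φ)·0.5 = 14.3
φ = (52.70 − 14.3/0.5) / 3 = 8.03 mm/h.

φ ≈ 8.03 mm/h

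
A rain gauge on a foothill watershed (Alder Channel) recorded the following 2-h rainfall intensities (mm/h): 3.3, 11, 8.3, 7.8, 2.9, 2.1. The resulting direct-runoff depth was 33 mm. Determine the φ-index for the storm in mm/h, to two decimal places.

Only the 3 blocks with intensity above φ contribute runoff: 11, 8.3, 7.8 mm/h.
Σ(I−φ)·Δt = d  ⇒  (11+8.3+7.8 − 3φ)·2 = 33
φ = (27.10 − 33/2) / 3 = 3.53 mm/h.

φ ≈ 3.53 mm/h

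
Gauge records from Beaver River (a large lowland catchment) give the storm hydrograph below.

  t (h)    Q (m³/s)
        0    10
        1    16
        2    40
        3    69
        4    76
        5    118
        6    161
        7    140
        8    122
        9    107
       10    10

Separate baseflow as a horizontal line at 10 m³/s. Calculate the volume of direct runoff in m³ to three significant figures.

V ≈ 2.73 × 10^6 m³

Direct-runoff ordinates (Q − Q_b): 0.0, 6.0, 30.0, 59.0, 66.0, 108.0, 151.0, 130.0, 112.0, 97.0, 0.0 m³/s.
ΣQ_DR = 759.0 m³/s.
With Δt = 1 h = 3600 s, V = ΣQ_DR · Δt = 759.0 × 3600 = 2.73 × 10^6 m³.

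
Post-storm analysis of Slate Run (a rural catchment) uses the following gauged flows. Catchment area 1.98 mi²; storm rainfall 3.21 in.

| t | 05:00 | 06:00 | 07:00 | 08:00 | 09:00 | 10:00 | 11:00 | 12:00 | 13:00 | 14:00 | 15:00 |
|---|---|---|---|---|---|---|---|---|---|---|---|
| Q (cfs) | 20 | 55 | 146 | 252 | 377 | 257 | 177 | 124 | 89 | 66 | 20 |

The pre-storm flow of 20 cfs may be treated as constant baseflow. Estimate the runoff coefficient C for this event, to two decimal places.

ΣQ_DR = 1363 cfs; V = ΣQ_DR·Δt = 4.907 × 10^6 ft³.
Runoff depth d = V / A = 1.067 in.
C = d / P = 1.067 / 3.21 = 0.33.

C ≈ 0.33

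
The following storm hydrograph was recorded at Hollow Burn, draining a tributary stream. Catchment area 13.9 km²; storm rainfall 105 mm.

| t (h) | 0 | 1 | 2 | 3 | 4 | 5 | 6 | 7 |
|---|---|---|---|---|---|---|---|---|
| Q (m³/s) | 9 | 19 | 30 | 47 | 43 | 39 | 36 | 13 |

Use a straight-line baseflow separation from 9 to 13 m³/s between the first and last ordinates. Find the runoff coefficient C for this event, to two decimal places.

ΣQ_DR = 148.0 m³/s; V = ΣQ_DR·Δt = 5.328 × 10^5 m³.
Runoff depth d = V / A = 38.33 mm.
C = d / P = 38.33 / 105 = 0.37.

C ≈ 0.37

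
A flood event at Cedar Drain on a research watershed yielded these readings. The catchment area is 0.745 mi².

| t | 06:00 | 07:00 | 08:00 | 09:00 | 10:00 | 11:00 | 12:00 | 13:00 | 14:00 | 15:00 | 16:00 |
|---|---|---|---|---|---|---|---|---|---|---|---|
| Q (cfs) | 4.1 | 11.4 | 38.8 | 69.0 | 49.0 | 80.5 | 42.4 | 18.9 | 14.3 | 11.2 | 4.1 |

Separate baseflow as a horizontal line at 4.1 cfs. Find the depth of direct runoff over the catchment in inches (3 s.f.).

d ≈ 0.621 in

Direct runoff: 0.0, 7.3, 34.7, 64.9, 44.9, 76.4, 38.3, 14.8, 10.2, 7.1, 0.0 cfs; ΣQ_DR = 298.6 cfs.
V = ΣQ_DR · Δt = 298.6 × 3600 s = 1.075 × 10^6 ft³.
Over A = 0.745 mi², depth = V / A = 0.621 in.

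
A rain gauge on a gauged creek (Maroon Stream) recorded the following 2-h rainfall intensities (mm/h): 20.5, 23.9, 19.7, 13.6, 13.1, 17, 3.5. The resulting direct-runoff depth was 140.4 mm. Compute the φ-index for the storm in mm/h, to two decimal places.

Only the 6 blocks with intensity above φ contribute runoff: 20.5, 23.9, 19.7, 13.6, 13.1, 17 mm/h.
Σ(I−φ)·Δt = d  ⇒  (20.5+23.9+19.7+13.6+13.1+17 − 6φ)·2 = 140.4
φ = (107.8 − 140.4/2) / 6 = 6.27 mm/h.

φ ≈ 6.27 mm/h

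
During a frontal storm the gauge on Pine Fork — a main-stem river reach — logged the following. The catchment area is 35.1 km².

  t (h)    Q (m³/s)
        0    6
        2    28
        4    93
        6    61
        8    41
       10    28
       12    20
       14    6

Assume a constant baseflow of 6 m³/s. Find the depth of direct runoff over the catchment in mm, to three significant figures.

Direct runoff: 0.0, 22.0, 87.0, 55.0, 35.0, 22.0, 14.0, 0.0 m³/s; ΣQ_DR = 235.0 m³/s.
V = ΣQ_DR · Δt = 235.0 × 7200 s = 1.692 × 10^6 m³.
Over A = 35.1 km², depth = V / A = 48.2 mm.

d ≈ 48.2 mm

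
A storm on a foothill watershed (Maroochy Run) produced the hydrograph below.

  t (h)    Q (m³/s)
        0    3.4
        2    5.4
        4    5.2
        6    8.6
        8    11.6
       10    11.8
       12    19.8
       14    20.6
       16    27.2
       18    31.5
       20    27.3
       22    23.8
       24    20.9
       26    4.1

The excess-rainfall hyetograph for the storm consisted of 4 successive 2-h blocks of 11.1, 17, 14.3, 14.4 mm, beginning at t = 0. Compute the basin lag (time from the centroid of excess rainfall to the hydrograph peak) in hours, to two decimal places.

t_L ≈ 13.87 h

Centroid of excess rainfall: t_c = Σ P_i·t̄_i / ΣP_i = 4.1268 h (block centres at 1, 3, 5, 7 h).
Hydrograph peak occurs at t = 18 h, so basin lag t_L = 18 − 4.1268 = 13.87 h.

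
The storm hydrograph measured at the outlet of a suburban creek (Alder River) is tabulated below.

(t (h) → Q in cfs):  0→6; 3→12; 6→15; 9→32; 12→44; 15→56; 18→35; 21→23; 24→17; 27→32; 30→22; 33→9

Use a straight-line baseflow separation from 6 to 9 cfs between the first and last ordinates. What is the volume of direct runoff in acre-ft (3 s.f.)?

Direct-runoff ordinates (Q − Q_b): 0.00, 5.73, 8.45, 25.18, 36.91, 48.64, 27.36, 15.09, 8.82, 23.55, 13.27, 0.00 cfs.
ΣQ_DR = 213.0 cfs.
With Δt = 3 h = 10800 s, V = ΣQ_DR · Δt = 213.0 × 10800 = 2.30 × 10^6 ft³ = 52.8 acre-ft.

V ≈ 52.8 acre-ft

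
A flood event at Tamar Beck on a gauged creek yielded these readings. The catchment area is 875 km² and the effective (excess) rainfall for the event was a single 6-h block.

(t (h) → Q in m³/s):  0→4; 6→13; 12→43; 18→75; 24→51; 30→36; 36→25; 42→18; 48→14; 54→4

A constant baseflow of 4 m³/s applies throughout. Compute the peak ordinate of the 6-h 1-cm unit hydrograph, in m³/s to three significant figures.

U_p ≈ 118 m³/s

Direct runoff: 0.0, 9.0, 39.0, 71.0, 47.0, 32.0, 21.0, 14.0, 10.0, 0.0 m³/s; ΣQ_DR = 243.0 m³/s, peak = 71.0 m³/s.
Runoff depth d = ΣQ_DR·Δt / A = 243.0 × 21600 / (875 km²) = 5.999 mm.
The 1-cm UH is the DRH scaled by (10 mm)/d, so U_p = 71.0 × 10/5.999 = 118 m³/s.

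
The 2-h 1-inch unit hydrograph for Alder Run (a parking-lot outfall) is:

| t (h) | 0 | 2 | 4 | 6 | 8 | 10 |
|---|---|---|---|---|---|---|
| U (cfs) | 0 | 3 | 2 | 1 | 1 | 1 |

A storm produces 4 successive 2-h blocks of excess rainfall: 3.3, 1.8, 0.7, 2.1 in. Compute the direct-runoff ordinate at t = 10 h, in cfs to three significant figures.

Q ≈ 10.0 cfs

By discrete convolution, Q_j = Σ (P_i / 1 in) · U_{j−i}.
At t = 10 h (j=5): Q = (3.3/1)·1 + (1.8/1)·1 + (0.7/1)·1 + (2.1/1)·2 = 10.0 cfs.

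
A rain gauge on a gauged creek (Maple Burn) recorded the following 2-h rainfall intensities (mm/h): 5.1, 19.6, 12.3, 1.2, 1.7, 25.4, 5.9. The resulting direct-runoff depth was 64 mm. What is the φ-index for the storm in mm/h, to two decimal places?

Only the 3 blocks with intensity above φ contribute runoff: 19.6, 12.3, 25.4 mm/h.
Σ(I−φ)·Δt = d  ⇒  (19.6+12.3+25.4 − 3φ)·2 = 64
φ = (57.30 − 64/2) / 3 = 8.43 mm/h.

φ ≈ 8.43 mm/h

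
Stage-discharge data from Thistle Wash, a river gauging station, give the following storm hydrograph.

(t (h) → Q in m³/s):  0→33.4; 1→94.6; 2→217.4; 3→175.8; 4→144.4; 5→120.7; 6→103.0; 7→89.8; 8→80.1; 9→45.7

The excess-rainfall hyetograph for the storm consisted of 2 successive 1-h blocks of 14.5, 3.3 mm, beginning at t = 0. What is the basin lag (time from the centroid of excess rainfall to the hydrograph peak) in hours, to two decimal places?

t_L ≈ 1.31 h

Centroid of excess rainfall: t_c = Σ P_i·t̄_i / ΣP_i = 0.6854 h (block centres at 0.5, 1.5 h).
Hydrograph peak occurs at t = 2 h, so basin lag t_L = 2 − 0.6854 = 1.31 h.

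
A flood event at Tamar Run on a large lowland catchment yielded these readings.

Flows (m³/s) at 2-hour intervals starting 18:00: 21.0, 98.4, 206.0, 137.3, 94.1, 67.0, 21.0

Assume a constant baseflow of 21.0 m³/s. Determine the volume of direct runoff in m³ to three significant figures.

Direct-runoff ordinates (Q − Q_b): 0.0, 77.4, 185.0, 116.3, 73.1, 46.0, 0.0 m³/s.
ΣQ_DR = 497.8 m³/s.
With Δt = 2 h = 7200 s, V = ΣQ_DR · Δt = 497.8 × 7200 = 3.58 × 10^6 m³.

V ≈ 3.58 × 10^6 m³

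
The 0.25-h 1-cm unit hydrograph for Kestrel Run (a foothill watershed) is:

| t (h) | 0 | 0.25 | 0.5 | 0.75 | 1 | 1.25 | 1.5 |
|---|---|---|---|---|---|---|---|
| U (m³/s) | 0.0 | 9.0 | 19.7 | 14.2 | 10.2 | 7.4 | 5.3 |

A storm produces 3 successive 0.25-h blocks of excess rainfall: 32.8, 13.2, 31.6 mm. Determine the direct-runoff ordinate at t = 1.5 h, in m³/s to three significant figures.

By discrete convolution, Q_j = Σ (P_i / 10 mm) · U_{j−i}.
At t = 1.5 h (j=6): Q = (32.8/10)·5.3 + (13.2/10)·7.4 + (31.6/10)·10.2 = 59.4 m³/s.

Q ≈ 59.4 m³/s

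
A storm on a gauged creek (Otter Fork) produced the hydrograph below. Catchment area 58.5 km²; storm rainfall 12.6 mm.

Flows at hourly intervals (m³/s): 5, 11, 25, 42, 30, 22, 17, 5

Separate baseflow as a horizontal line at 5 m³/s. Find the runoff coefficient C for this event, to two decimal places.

ΣQ_DR = 117.0 m³/s; V = ΣQ_DR·Δt = 4.212 × 10^5 m³.
Runoff depth d = V / A = 7.200 mm.
C = d / P = 7.200 / 12.6 = 0.57.

C ≈ 0.57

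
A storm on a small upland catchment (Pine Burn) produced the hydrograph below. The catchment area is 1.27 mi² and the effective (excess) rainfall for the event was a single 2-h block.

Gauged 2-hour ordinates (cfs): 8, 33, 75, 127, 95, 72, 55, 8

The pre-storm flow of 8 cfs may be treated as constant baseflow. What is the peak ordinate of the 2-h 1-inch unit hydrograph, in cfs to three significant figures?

Direct runoff: 0.0, 25.0, 67.0, 119.0, 87.0, 64.0, 47.0, 0.0 cfs; ΣQ_DR = 409.0 cfs, peak = 119.0 cfs.
Runoff depth d = ΣQ_DR·Δt / A = 409.0 × 7200 / (1.27 mi²) = 0.9981 in.
The 1-inch UH is the DRH scaled by (1 in)/d, so U_p = 119.0 × 1/0.9981 = 119 cfs.

U_p ≈ 119 cfs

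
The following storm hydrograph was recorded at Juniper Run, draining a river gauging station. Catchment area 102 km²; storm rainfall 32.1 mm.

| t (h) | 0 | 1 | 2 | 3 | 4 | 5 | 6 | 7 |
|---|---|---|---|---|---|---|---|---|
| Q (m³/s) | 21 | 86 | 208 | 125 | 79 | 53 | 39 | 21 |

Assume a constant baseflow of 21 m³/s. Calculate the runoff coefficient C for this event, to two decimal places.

ΣQ_DR = 464.0 m³/s; V = ΣQ_DR·Δt = 1.670 × 10^6 m³.
Runoff depth d = V / A = 16.38 mm.
C = d / P = 16.38 / 32.1 = 0.51.

C ≈ 0.51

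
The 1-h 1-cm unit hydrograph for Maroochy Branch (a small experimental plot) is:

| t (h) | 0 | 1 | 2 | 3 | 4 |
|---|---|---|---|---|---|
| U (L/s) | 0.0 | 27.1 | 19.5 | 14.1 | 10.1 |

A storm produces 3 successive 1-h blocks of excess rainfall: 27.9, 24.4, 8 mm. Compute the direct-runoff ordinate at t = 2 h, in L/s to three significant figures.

Q ≈ 121 L/s

By discrete convolution, Q_j = Σ (P_i / 10 mm) · U_{j−i}.
At t = 2 h (j=2): Q = (27.9/10)·19.5 + (24.4/10)·27.1 + (8/10)·0.0 = 121 L/s.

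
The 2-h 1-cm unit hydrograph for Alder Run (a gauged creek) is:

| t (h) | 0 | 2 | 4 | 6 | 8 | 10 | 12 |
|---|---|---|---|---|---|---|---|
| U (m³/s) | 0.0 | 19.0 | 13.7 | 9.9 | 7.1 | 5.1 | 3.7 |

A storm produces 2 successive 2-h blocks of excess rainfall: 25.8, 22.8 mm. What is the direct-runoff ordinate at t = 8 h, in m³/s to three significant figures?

By discrete convolution, Q_j = Σ (P_i / 10 mm) · U_{j−i}.
At t = 8 h (j=4): Q = (25.8/10)·7.1 + (22.8/10)·9.9 = 40.9 m³/s.

Q ≈ 40.9 m³/s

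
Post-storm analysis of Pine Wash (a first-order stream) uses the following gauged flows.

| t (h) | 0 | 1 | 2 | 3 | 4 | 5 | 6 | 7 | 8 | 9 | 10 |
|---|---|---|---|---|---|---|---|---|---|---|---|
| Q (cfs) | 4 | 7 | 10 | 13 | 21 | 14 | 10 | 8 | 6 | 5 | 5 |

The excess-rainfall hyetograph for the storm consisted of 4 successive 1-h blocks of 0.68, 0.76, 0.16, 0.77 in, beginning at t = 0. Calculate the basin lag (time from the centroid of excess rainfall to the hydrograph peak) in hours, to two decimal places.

Centroid of excess rainfall: t_c = Σ P_i·t̄_i / ΣP_i = 1.9304 h (block centres at 0.5, 1.5, 2.5, 3.5 h).
Hydrograph peak occurs at t = 4 h, so basin lag t_L = 4 − 1.9304 = 2.07 h.

t_L ≈ 2.07 h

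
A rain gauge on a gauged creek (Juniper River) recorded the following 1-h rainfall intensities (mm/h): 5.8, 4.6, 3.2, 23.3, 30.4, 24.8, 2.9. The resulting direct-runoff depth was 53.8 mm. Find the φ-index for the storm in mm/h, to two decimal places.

Only the 3 blocks with intensity above φ contribute runoff: 23.3, 30.4, 24.8 mm/h.
Σ(I−φ)·Δt = d  ⇒  (23.3+30.4+24.8 − 3φ)·1 = 53.8
φ = (78.50 − 53.8/1) / 3 = 8.23 mm/h.

φ ≈ 8.23 mm/h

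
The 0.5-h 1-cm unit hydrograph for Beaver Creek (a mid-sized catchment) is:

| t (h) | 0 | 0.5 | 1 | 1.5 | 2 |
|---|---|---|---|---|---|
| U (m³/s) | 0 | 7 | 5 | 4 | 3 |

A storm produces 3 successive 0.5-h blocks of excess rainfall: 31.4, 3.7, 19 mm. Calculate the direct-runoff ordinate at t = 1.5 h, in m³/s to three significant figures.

Q ≈ 27.7 m³/s

By discrete convolution, Q_j = Σ (P_i / 10 mm) · U_{j−i}.
At t = 1.5 h (j=3): Q = (31.4/10)·4 + (3.7/10)·5 + (19/10)·7 = 27.7 m³/s.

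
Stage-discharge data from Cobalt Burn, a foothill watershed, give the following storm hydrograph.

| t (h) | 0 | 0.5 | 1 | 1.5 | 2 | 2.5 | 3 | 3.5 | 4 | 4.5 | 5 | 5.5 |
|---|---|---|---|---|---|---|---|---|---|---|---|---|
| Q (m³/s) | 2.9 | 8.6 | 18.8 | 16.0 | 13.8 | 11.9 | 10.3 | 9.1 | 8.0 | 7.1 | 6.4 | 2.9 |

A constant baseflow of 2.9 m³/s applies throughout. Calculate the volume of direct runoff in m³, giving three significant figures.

Direct-runoff ordinates (Q − Q_b): 0.0, 5.7, 15.9, 13.1, 10.9, 9.0, 7.4, 6.2, 5.1, 4.2, 3.5, 0.0 m³/s.
ΣQ_DR = 81.00 m³/s.
With Δt = 0.5 h = 1800 s, V = ΣQ_DR · Δt = 81.00 × 1800 = 1.46 × 10^5 m³.

V ≈ 1.46 × 10^5 m³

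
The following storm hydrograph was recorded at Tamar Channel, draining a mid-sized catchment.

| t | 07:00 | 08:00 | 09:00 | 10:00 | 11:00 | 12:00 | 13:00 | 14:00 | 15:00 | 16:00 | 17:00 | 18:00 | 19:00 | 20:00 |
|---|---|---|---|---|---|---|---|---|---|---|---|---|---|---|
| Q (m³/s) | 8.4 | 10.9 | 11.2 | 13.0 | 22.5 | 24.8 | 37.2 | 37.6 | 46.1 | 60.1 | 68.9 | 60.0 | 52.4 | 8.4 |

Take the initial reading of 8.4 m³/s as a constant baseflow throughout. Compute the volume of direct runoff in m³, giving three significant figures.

Direct-runoff ordinates (Q − Q_b): 0.0, 2.5, 2.8, 4.6, 14.1, 16.4, 28.8, 29.2, 37.7, 51.7, 60.5, 51.6, 44.0, 0.0 m³/s.
ΣQ_DR = 343.9 m³/s.
With Δt = 1 h = 3600 s, V = ΣQ_DR · Δt = 343.9 × 3600 = 1.24 × 10^6 m³.

V ≈ 1.24 × 10^6 m³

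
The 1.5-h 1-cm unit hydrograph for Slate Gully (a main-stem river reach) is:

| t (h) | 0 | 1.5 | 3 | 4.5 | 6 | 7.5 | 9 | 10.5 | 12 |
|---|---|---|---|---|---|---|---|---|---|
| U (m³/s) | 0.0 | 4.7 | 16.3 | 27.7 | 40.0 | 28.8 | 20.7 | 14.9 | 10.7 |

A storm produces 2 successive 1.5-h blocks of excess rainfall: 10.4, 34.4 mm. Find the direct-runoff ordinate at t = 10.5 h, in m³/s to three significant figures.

Q ≈ 86.7 m³/s

By discrete convolution, Q_j = Σ (P_i / 10 mm) · U_{j−i}.
At t = 10.5 h (j=7): Q = (10.4/10)·14.9 + (34.4/10)·20.7 = 86.7 m³/s.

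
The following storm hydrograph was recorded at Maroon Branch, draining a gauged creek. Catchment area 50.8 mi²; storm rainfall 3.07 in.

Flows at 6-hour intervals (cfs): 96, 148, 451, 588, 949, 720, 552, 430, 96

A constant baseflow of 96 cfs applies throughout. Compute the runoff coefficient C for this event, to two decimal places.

C ≈ 0.19

ΣQ_DR = 3166 cfs; V = ΣQ_DR·Δt = 6.839 × 10^7 ft³.
Runoff depth d = V / A = 0.5794 in.
C = d / P = 0.5794 / 3.07 = 0.19.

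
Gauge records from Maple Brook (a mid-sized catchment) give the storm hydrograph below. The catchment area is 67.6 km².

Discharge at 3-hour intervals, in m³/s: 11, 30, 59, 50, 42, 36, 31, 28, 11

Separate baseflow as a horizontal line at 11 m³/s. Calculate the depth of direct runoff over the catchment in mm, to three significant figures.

Direct runoff: 0.0, 19.0, 48.0, 39.0, 31.0, 25.0, 20.0, 17.0, 0.0 m³/s; ΣQ_DR = 199.0 m³/s.
V = ΣQ_DR · Δt = 199.0 × 10800 s = 2.149 × 10^6 m³.
Over A = 67.6 km², depth = V / A = 31.8 mm.

d ≈ 31.8 mm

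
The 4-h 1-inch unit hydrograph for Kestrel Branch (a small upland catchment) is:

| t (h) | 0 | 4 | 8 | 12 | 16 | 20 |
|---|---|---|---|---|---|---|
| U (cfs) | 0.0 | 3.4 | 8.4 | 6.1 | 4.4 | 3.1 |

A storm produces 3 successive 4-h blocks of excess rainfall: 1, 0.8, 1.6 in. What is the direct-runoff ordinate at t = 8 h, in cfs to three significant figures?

Q ≈ 11.1 cfs

By discrete convolution, Q_j = Σ (P_i / 1 in) · U_{j−i}.
At t = 8 h (j=2): Q = (1/1)·8.4 + (0.8/1)·3.4 + (1.6/1)·0.0 = 11.1 cfs.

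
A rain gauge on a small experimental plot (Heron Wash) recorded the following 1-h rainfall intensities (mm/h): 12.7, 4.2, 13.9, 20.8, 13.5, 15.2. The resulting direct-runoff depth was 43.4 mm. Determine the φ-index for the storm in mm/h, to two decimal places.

φ ≈ 6.54 mm/h

Only the 5 blocks with intensity above φ contribute runoff: 12.7, 13.9, 20.8, 13.5, 15.2 mm/h.
Σ(I−φ)·Δt = d  ⇒  (12.7+13.9+20.8+13.5+15.2 − 5φ)·1 = 43.4
φ = (76.10 − 43.4/1) / 5 = 6.54 mm/h.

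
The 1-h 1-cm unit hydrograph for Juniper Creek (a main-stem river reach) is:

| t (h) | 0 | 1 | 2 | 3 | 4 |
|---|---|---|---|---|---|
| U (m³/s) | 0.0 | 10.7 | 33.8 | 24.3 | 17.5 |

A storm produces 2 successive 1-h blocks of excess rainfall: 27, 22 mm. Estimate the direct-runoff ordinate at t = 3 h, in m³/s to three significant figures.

By discrete convolution, Q_j = Σ (P_i / 10 mm) · U_{j−i}.
At t = 3 h (j=3): Q = (27/10)·24.3 + (22/10)·33.8 = 140 m³/s.

Q ≈ 140 m³/s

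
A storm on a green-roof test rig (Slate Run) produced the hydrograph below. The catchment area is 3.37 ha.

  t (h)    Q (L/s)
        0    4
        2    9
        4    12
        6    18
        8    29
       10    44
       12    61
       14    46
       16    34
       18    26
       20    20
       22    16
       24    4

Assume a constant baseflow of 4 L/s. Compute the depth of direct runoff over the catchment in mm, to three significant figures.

d ≈ 57.9 mm

Direct runoff: 0.0, 5.0, 8.0, 14.0, 25.0, 40.0, 57.0, 42.0, 30.0, 22.0, 16.0, 12.0, 0.0 L/s; ΣQ_DR = 271.0 L/s.
V = ΣQ_DR · Δt = 271.0 × 7200 s = 1.951 × 10^6 L.
Over A = 3.37 ha, depth = V / A = 57.9 mm.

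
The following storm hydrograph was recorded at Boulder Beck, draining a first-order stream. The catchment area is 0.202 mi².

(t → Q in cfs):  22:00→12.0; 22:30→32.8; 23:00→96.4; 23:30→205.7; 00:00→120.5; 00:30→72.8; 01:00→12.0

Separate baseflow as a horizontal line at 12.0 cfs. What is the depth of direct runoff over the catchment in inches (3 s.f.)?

Direct runoff: 0.0, 20.8, 84.4, 193.7, 108.5, 60.8, 0.0 cfs; ΣQ_DR = 468.2 cfs.
V = ΣQ_DR · Δt = 468.2 × 1800 s = 8.428 × 10^5 ft³.
Over A = 0.202 mi², depth = V / A = 1.80 in.

d ≈ 1.80 in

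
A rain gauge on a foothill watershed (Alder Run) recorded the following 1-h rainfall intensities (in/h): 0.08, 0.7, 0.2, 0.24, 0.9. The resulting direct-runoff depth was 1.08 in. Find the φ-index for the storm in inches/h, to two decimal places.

Only the 2 blocks with intensity above φ contribute runoff: 0.7, 0.9 in/h.
Σ(I−φ)·Δt = d  ⇒  (0.7+0.9 − 2φ)·1 = 1.08
φ = (1.600 − 1.08/1) / 2 = 0.26 in/h.

φ ≈ 0.26 in/h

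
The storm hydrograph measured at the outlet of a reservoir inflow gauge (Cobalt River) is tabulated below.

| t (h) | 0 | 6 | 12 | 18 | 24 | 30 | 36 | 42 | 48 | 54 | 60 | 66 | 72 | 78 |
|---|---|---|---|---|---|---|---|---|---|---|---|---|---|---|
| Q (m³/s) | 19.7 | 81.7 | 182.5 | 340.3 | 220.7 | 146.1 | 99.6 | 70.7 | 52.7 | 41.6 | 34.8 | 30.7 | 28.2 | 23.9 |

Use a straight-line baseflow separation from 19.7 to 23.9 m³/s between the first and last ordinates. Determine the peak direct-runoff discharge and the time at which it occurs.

Q_p = 319.63 m³/s at t = 18 h

Subtracting baseflow gives direct-runoff ordinates: 0.00, 61.68, 162.15, 319.63, 199.71, 124.78, 77.96, 48.74, 30.42, 18.99, 11.87, 7.45, 4.62, 0.00 m³/s.
The maximum is 319.63 m³/s, occurring at the reading for t = 18 h.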